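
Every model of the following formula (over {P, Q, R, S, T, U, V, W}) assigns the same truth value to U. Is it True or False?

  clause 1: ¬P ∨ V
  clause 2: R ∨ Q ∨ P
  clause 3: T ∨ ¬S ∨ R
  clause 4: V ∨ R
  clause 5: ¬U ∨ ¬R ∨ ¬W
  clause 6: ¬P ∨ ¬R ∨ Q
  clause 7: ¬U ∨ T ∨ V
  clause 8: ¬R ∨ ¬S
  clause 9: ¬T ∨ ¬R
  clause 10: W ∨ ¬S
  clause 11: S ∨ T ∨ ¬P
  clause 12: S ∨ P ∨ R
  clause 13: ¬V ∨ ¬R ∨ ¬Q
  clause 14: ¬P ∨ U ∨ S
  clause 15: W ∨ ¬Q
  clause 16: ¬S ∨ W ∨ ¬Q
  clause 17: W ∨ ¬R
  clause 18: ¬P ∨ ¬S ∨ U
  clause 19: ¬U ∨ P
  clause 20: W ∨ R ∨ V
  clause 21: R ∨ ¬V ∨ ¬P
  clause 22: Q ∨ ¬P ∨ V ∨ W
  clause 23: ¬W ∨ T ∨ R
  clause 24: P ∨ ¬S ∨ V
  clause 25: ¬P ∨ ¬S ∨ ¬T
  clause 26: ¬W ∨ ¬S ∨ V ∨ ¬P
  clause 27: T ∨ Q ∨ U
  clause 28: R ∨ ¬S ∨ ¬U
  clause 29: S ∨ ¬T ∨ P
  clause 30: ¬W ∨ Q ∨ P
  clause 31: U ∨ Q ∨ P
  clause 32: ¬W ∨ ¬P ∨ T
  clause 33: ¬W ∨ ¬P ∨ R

False

Suppose U = True.
The clause (P) is unit, so P = True.
The clause (V) is unit, so V = True.
The clause (R) is unit, so R = True.
The clause (¬W) is unit, so W = False.
That conflicts with the unit clause (W).
So every satisfying assignment has U = False.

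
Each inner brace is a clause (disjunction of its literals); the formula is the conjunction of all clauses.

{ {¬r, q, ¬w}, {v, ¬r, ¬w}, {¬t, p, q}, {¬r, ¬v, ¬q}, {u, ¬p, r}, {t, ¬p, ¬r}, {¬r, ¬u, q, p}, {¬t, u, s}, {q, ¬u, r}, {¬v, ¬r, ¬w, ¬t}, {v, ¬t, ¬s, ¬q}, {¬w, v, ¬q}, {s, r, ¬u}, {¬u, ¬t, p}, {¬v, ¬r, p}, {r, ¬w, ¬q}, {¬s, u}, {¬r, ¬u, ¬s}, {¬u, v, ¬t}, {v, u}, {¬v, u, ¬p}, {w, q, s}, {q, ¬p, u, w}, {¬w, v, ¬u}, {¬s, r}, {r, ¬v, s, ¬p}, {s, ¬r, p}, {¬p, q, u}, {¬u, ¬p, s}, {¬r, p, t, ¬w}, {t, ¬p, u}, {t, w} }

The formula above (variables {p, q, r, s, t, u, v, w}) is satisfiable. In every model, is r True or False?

False

Suppose r = True.
Branch on q: set q = True.
The clause (¬v) is unit, so v = False.
The clause (¬w) is unit, so w = False.
The clause (u) is unit, so u = True.
The clause (¬s) is unit, so s = False.
The clause (¬t) is unit, so t = False.
That conflicts with the unit clause (t).
Undo q and try q = False.
The clause (¬w) is unit, so w = False.
The clause (s) is unit, so s = True.
The clause (u) is unit, so u = True.
That conflicts with the unit clause (¬u).
Neither q = True nor q = False works.
So every satisfying assignment has r = False.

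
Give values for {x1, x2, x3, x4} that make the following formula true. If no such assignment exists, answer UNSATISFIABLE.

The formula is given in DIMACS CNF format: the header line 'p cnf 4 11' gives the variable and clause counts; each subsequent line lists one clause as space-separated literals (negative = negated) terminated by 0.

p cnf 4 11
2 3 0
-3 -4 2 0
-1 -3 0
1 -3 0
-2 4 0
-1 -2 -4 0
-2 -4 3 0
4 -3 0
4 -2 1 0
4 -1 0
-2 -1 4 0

Try x2 = True.
From the singleton clause (x4), x4 = True.
From the singleton clause (¬x1), x1 = False.
From the singleton clause (¬x3), x3 = False.
That conflicts with the unit clause (x3).
Undo x2 and try x2 = False.
From the singleton clause (x3), x3 = True.
From the singleton clause (¬x4), x4 = False.
That conflicts with the unit clause (x4).
Neither x2 = True nor x2 = False works.

UNSATISFIABLE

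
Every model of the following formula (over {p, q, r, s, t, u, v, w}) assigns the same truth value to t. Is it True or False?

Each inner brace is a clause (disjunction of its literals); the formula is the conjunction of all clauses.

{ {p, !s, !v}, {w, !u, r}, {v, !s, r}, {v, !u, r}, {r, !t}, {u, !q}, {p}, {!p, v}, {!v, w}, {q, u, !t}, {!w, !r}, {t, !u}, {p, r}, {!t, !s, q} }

False

Suppose t = true.
From the singleton clause (r), r = true.
From the singleton clause (p), p = true.
From the singleton clause (v), v = true.
From the singleton clause (w), w = true.
Now (!w) is unsatisfied and unit — conflict.
So every satisfying assignment has t = False.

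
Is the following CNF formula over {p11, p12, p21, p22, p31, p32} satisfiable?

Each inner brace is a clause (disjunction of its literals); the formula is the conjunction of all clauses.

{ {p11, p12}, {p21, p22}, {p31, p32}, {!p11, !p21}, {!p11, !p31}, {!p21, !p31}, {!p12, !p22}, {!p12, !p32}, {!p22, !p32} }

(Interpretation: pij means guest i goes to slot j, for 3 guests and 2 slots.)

Case p11 = true:
Unit clause (!p21) forces p21 = false.
Unit clause (p22) forces p22 = true.
Unit clause (!p31) forces p31 = false.
Unit clause (p32) forces p32 = true.
Now (!p32) is unsatisfied and unit — conflict.
Backtrack on p11: now try p11 = false.
Unit clause (p12) forces p12 = true.
Unit clause (!p22) forces p22 = false.
Unit clause (p21) forces p21 = true.
Unit clause (!p31) forces p31 = false.
Unit clause (p32) forces p32 = true.
Now (!p32) is unsatisfied and unit — conflict.
Both values of p11 lead to a conflict.
No assignment satisfies every clause.

Unsatisfiable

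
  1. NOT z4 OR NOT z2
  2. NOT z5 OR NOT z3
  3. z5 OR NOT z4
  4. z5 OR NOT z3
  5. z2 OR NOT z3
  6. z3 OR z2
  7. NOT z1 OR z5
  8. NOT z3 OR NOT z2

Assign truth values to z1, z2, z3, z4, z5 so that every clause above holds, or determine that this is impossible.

z1=true, z2=true, z3=false, z4=false, z5=true

Try z4 = false.
Try z5 = true.
(NOT z3) alone gives z3 = false.
(z2) alone gives z2 = true.
All clauses hold; z1 can take either value.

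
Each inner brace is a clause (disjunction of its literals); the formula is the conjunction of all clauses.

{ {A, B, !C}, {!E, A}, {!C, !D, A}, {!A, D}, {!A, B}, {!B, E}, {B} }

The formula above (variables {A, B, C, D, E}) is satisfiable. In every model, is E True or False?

Suppose E = false.
The clause (!B) is unit, so B = false.
Now (B) is unsatisfied and unit — conflict.
So every satisfying assignment has E = True.

True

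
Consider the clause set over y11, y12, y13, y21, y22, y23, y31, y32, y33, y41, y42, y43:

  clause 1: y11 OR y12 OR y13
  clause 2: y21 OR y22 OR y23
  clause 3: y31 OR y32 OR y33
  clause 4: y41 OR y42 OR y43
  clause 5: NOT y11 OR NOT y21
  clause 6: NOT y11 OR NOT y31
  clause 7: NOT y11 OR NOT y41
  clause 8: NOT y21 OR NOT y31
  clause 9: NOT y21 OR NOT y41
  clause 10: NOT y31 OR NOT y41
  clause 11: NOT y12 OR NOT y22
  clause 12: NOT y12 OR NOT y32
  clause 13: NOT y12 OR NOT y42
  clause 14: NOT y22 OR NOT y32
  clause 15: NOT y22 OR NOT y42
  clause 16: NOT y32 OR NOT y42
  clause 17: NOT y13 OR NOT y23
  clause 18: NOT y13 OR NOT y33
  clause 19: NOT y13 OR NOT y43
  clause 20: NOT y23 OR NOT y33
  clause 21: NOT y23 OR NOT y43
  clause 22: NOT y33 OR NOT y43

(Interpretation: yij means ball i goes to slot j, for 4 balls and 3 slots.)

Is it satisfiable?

Unsatisfiable

Case y11 = false:
Case y12 = true:
The clause (NOT y22) is unit, so y22 = false.
The clause (NOT y32) is unit, so y32 = false.
The clause (NOT y42) is unit, so y42 = false.
Case y21 = true:
The clause (NOT y31) is unit, so y31 = false.
The clause (y33) is unit, so y33 = true.
The clause (NOT y41) is unit, so y41 = false.
The clause (y43) is unit, so y43 = true.
But (NOT y43) is also a unit clause — contradiction.
That branch fails; take y21 = false instead.
The clause (y23) is unit, so y23 = true.
The clause (NOT y13) is unit, so y13 = false.
The clause (NOT y33) is unit, so y33 = false.
The clause (y31) is unit, so y31 = true.
The clause (NOT y41) is unit, so y41 = false.
The clause (y43) is unit, so y43 = true.
But (NOT y43) is also a unit clause — contradiction.
Both values of y21 lead to a conflict.
That branch fails; take y12 = false instead.
The clause (y13) is unit, so y13 = true.
The clause (NOT y23) is unit, so y23 = false.
The clause (NOT y33) is unit, so y33 = false.
The clause (NOT y43) is unit, so y43 = false.
Case y21 = true:
The clause (NOT y31) is unit, so y31 = false.
The clause (y32) is unit, so y32 = true.
The clause (NOT y41) is unit, so y41 = false.
The clause (y42) is unit, so y42 = true.
But (NOT y42) is also a unit clause — contradiction.
That branch fails; take y21 = false instead.
The clause (y22) is unit, so y22 = true.
The clause (NOT y32) is unit, so y32 = false.
The clause (y31) is unit, so y31 = true.
The clause (NOT y41) is unit, so y41 = false.
The clause (y42) is unit, so y42 = true.
But (NOT y42) is also a unit clause — contradiction.
Both values of y21 lead to a conflict.
Both values of y12 lead to a conflict.
That branch fails; take y11 = true instead.
The clause (NOT y21) is unit, so y21 = false.
The clause (NOT y31) is unit, so y31 = false.
The clause (NOT y41) is unit, so y41 = false.
Case y22 = true:
The clause (NOT y12) is unit, so y12 = false.
The clause (NOT y32) is unit, so y32 = false.
The clause (y33) is unit, so y33 = true.
The clause (NOT y42) is unit, so y42 = false.
The clause (y43) is unit, so y43 = true.
But (NOT y43) is also a unit clause — contradiction.
That branch fails; take y22 = false instead.
The clause (y23) is unit, so y23 = true.
The clause (NOT y13) is unit, so y13 = false.
The clause (NOT y33) is unit, so y33 = false.
The clause (y32) is unit, so y32 = true.
The clause (NOT y12) is unit, so y12 = false.
The clause (NOT y42) is unit, so y42 = false.
The clause (y43) is unit, so y43 = true.
But (NOT y43) is also a unit clause — contradiction.
Both values of y22 lead to a conflict.
Both values of y11 lead to a conflict.
No assignment satisfies every clause.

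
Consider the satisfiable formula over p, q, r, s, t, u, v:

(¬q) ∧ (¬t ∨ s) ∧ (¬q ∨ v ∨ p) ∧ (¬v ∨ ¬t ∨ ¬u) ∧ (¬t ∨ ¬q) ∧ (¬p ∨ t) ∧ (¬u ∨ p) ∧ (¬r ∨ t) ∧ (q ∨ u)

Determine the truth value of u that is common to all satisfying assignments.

True

Suppose u = False.
Unit clause (¬q) forces q = False.
But (q) is also a unit clause — contradiction.
So every satisfying assignment has u = True.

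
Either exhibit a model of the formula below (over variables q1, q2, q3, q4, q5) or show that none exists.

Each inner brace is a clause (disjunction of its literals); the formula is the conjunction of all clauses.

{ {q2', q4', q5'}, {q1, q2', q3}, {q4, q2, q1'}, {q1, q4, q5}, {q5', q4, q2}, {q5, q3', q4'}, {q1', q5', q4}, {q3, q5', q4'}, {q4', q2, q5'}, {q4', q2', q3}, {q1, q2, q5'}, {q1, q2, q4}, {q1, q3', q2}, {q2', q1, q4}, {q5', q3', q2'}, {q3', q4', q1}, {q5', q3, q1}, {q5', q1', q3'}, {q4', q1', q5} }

q1 ↦ 0, q2 ↦ 0, q3 ↦ 0, q4 ↦ 1, q5 ↦ 0

Case q2 = 0:
Case q4 = 1:
(q5') alone gives q5 = 0.
(q3') alone gives q3 = 0.
(q1') alone gives q1 = 0.
Every clause now holds.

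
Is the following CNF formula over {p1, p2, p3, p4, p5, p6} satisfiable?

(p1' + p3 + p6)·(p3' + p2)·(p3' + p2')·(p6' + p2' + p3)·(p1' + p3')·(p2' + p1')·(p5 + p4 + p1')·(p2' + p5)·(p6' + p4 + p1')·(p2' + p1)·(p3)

Unit clause (p3) forces p3 = 1.
Unit clause (p2) forces p2 = 1.
But (p2') is also a unit clause — contradiction.
No assignment satisfies every clause.

No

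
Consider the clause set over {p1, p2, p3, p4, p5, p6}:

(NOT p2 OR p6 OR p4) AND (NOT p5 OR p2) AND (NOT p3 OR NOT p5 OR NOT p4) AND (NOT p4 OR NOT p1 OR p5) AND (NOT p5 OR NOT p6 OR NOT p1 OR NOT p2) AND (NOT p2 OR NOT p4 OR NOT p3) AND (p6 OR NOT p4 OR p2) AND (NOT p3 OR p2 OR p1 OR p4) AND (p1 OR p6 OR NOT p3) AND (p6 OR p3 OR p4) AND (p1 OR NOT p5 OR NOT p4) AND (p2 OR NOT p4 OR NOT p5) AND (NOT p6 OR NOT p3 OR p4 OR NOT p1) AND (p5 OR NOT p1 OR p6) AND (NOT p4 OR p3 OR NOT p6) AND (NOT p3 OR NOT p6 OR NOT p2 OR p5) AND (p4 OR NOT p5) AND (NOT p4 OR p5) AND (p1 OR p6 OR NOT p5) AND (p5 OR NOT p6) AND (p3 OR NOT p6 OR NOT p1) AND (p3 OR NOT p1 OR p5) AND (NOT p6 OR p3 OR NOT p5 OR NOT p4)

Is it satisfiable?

Yes

Case p5 = true:
From the singleton clause (p2), p2 = true.
From the singleton clause (p4), p4 = true.
From the singleton clause (NOT p3), p3 = false.
From the singleton clause (p1), p1 = true.
From the singleton clause (NOT p6), p6 = false.
This assignment satisfies each clause.
A satisfying assignment: p1 ↦ true,  p2 ↦ true,  p3 ↦ false,  p4 ↦ true,  p5 ↦ true,  p6 ↦ false.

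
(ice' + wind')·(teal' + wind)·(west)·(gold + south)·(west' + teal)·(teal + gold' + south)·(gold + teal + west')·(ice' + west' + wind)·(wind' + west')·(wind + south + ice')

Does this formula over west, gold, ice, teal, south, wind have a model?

From the singleton clause (west), west = 1.
From the singleton clause (teal), teal = 1.
From the singleton clause (wind), wind = 1.
That conflicts with the unit clause (wind').
No assignment satisfies every clause.

Unsatisfiable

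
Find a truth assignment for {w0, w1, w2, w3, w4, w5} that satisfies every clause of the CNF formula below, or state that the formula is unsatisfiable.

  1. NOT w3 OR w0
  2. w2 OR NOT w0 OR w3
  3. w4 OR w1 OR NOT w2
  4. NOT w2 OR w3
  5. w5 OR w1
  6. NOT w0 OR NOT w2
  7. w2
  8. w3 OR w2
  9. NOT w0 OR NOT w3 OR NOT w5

From the singleton clause (w2), w2 = true.
From the singleton clause (w3), w3 = true.
From the singleton clause (w0), w0 = true.
But (NOT w0) is also a unit clause — contradiction.

UNSATISFIABLE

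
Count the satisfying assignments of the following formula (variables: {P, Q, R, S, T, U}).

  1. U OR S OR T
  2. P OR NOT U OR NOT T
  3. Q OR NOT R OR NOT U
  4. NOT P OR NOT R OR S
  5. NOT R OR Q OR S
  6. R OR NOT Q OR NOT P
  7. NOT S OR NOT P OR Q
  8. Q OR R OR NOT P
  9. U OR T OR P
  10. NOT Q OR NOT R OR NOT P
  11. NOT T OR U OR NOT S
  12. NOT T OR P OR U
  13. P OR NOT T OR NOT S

There are 2^6 = 64 truth assignments over (P, Q, R, S, T, U).
Split on R. With R = true, the clauses containing R are satisfied and NOT R drops from the rest; 2 of the 2^5 = 32 assignments to the other variables satisfy what remains.
With R = false, by the same count on the reduced clause set, 4 assignments work.
(One model: P=F, Q=F, R=F, S=F, T=F, U=T.)
Total: 2 + 4 = 6.

6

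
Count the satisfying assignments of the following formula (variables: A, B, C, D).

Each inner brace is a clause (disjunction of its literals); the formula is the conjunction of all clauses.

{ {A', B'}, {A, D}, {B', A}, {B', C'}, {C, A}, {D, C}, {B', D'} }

4

There are 2^4 = 16 truth assignments over (A, B, C, D).
Check each against the 7 clauses (columns in the order A, B, C, D):
  F F F F  ✗ fails (A + D)
  F F F T  ✗ fails (C + A)
  F F T F  ✗ fails (A + D)
  F F T T  ✓ satisfies all
  F T F F  ✗ fails (A + D)
  F T F T  ✗ fails (B' + A)
  F T T F  ✗ fails (A + D)
  F T T T  ✗ fails (B' + A)
  T F F F  ✗ fails (D + C)
  T F F T  ✓ satisfies all
  T F T F  ✓ satisfies all
  T F T T  ✓ satisfies all
  T T F F  ✗ fails (A' + B')
  T T F T  ✗ fails (A' + B')
  T T T F  ✗ fails (A' + B')
  T T T T  ✗ fails (A' + B')
4 of the 16 rows are models.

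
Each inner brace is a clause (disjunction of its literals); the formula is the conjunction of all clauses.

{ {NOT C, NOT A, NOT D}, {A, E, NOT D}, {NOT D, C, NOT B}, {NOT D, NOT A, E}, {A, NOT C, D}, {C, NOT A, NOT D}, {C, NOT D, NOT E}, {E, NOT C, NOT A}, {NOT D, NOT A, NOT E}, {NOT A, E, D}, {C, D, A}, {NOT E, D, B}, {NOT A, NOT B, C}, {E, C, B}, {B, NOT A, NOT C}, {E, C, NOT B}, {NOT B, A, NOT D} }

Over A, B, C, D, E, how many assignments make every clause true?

2

There are 2^5 = 32 truth assignments over (A, B, C, D, E).
Split on D. With D = true, the clauses containing D are satisfied and NOT D drops from the rest; 1 of the 2^4 = 16 assignments to the other variables satisfy what remains.
With D = false, by the same count on the reduced clause set, 1 assignment works.
(One model: A=F, B=F, C=T, D=T, E=T.)
Total: 1 + 1 = 2.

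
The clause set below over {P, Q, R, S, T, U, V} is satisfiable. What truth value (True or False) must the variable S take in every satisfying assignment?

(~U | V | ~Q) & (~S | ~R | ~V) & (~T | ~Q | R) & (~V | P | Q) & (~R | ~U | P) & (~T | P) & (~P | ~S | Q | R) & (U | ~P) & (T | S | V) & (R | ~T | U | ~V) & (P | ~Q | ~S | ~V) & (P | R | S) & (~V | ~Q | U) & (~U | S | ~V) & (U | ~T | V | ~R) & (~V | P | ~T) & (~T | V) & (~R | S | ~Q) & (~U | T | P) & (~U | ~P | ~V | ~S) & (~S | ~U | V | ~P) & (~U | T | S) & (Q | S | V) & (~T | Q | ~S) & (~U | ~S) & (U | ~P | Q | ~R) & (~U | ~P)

True

Suppose S = 0.
Case T = 0:
(V) alone gives V = 1.
(~U) alone gives U = 0.
(~P) alone gives P = 0.
(Q) alone gives Q = 1.
That conflicts with the unit clause (~Q).
That branch fails; take T = 1 instead.
(P) alone gives P = 1.
(U) alone gives U = 1.
That conflicts with the unit clause (~U).
Either choice for T ends in contradiction.
So every satisfying assignment has S = True.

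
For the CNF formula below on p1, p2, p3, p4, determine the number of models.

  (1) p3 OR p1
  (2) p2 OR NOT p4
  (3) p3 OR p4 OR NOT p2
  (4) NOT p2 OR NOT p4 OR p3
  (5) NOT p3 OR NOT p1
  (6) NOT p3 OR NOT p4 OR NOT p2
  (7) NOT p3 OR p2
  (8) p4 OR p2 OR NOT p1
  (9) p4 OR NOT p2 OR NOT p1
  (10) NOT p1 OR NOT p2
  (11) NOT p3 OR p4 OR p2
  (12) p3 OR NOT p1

There are 2^4 = 16 truth assignments over (p1, p2, p3, p4).
Split on p2. With p2 = true, the clauses containing p2 are satisfied and NOT p2 drops from the rest; 1 of the 2^3 = 8 assignments to the other variables satisfy what remains.
With p2 = false, by the same count on the reduced clause set, 0 assignments work.
(One model: p1=F, p2=T, p3=T, p4=F.)
Total: 1 + 0 = 1.

1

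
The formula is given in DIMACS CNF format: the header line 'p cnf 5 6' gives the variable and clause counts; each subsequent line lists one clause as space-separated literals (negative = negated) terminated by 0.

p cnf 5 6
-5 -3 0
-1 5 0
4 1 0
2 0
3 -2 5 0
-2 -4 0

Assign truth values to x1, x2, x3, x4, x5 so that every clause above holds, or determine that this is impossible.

x1 ↦ True, x2 ↦ True, x3 ↦ False, x4 ↦ False, x5 ↦ True

Unit clause (x2) forces x2 = True.
Unit clause (¬x4) forces x4 = False.
Unit clause (x1) forces x1 = True.
Unit clause (x5) forces x5 = True.
Unit clause (¬x3) forces x3 = False.
All clauses are satisfied.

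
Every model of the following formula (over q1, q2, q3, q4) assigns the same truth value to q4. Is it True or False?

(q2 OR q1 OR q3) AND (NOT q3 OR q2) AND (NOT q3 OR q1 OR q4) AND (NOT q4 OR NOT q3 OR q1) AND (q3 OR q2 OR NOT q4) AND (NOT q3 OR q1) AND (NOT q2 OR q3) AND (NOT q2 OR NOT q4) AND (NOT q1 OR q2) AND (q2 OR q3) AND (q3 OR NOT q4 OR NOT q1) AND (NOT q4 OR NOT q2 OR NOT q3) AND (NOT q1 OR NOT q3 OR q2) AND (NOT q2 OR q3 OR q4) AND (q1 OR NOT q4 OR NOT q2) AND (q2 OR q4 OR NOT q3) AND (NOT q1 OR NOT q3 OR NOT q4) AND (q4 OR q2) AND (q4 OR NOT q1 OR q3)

Suppose q4 = true.
(NOT q2) alone gives q2 = false.
(NOT q3) alone gives q3 = false.
That conflicts with the unit clause (q3).
So every satisfying assignment has q4 = False.

False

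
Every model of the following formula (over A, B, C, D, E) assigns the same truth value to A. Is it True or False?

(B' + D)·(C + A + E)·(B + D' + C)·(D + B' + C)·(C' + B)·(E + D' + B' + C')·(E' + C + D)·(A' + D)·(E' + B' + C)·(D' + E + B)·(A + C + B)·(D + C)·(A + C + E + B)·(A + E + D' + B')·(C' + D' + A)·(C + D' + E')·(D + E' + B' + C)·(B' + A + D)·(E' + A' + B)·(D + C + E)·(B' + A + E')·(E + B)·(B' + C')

True

Suppose A = 0.
Try B = 0.
From the singleton clause (C'), C = 0.
Now (C) is unsatisfied and unit — conflict.
That branch fails; take B = 1 instead.
From the singleton clause (D), D = 1.
From the singleton clause (E), E = 1.
Now (E') is unsatisfied and unit — conflict.
Neither B = 1 nor B = 0 works.
So every satisfying assignment has A = True.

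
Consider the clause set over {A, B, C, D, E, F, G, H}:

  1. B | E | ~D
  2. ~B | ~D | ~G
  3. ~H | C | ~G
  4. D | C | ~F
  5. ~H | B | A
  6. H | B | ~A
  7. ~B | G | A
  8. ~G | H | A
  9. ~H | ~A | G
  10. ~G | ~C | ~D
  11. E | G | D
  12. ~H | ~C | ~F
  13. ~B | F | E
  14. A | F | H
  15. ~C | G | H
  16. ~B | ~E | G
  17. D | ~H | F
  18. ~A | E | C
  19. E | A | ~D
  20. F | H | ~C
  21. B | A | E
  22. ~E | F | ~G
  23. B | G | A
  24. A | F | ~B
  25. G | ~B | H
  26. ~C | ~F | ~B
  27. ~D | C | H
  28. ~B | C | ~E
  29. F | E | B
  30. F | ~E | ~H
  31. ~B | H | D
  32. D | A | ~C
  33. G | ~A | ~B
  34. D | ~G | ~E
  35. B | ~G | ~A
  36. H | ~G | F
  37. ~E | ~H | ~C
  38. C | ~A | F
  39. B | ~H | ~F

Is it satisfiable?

Unsatisfiable

Branch on B: set B = 1.
Branch on D: set D = 0.
The clause (H) is unit, so H = 1.
The clause (F) is unit, so F = 1.
The clause (C) is unit, so C = 1.
That conflicts with the unit clause (~C).
That branch fails; take D = 1 instead.
The clause (~G) is unit, so G = 0.
The clause (A) is unit, so A = 1.
That conflicts with the unit clause (~A).
Both values of D lead to a conflict.
That branch fails; take B = 0 instead.
Branch on E: set E = 1.
Branch on H: set H = 0.
The clause (~A) is unit, so A = 0.
The clause (~G) is unit, so G = 0.
That conflicts with the unit clause (G).
That branch fails; take H = 1 instead.
The clause (A) is unit, so A = 1.
The clause (G) is unit, so G = 1.
That conflicts with the unit clause (~G).
Both values of H lead to a conflict.
That branch fails; take E = 0 instead.
The clause (~D) is unit, so D = 0.
The clause (G) is unit, so G = 1.
The clause (A) is unit, so A = 1.
That conflicts with the unit clause (~A).
Both values of E lead to a conflict.
Both values of B lead to a conflict.
No assignment satisfies every clause.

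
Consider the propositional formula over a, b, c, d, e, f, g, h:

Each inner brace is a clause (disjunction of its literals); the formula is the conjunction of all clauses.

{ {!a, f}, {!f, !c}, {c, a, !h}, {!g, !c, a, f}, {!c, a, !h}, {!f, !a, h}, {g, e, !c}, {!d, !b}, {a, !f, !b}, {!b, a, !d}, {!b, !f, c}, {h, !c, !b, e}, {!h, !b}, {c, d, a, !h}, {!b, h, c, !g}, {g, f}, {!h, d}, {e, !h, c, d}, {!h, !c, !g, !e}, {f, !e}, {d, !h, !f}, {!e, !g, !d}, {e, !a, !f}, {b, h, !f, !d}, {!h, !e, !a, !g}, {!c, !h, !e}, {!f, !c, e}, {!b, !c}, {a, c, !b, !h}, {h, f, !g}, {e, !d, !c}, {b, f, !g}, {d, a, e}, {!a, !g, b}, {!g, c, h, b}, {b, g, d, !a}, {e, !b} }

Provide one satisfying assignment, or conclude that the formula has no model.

a ↦ false, b ↦ false, c ↦ false, d ↦ false, e ↦ true, f ↦ true, g ↦ false, h ↦ false

Suppose a = false.
Suppose f = true.
The clause (!c) is unit, so c = false.
The clause (!h) is unit, so h = false.
The clause (!b) is unit, so b = false.
The clause (!d) is unit, so d = false.
The clause (e) is unit, so e = true.
The clause (!g) is unit, so g = false.
All clauses are satisfied.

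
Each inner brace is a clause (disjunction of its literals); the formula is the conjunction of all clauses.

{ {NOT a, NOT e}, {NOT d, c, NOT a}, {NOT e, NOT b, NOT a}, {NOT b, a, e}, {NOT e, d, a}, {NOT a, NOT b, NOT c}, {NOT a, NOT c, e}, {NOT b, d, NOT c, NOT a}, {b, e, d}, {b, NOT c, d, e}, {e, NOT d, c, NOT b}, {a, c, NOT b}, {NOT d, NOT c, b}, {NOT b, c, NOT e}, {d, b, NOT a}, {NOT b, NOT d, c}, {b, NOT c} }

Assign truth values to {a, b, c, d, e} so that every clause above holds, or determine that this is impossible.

Branch on a: set a = true.
The clause (NOT e) is unit, so e = false.
The clause (NOT c) is unit, so c = false.
The clause (NOT d) is unit, so d = false.
The clause (b) is unit, so b = true.
All clauses are satisfied.

a=true; b=true; c=false; d=false; e=false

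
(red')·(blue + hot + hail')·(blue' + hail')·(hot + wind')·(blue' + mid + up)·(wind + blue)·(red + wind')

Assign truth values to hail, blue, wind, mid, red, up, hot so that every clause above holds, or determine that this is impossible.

hail ↦ 0; blue ↦ 1; wind ↦ 0; mid ↦ 1; red ↦ 0; up ↦ 0; hot ↦ 0

The clause (red') is unit, so red = 0.
The clause (wind') is unit, so wind = 0.
The clause (blue) is unit, so blue = 1.
The clause (hail') is unit, so hail = 0.
Suppose mid = 1.
All clauses hold; up, hot can take either value.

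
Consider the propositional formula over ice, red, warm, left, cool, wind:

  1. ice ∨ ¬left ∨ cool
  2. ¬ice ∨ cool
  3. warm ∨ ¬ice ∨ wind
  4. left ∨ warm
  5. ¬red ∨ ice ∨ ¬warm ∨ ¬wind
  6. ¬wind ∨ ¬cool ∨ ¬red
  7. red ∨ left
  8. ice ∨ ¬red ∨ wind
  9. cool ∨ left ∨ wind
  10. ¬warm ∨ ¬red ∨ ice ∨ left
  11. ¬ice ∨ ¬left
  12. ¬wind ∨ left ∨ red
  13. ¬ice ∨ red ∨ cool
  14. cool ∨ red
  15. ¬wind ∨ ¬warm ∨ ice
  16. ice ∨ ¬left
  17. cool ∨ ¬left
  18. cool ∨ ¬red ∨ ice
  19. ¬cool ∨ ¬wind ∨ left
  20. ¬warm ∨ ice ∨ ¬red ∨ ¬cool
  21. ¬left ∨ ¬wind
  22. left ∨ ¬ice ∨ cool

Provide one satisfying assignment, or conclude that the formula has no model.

ice=True,  red=True,  warm=True,  left=False,  cool=True,  wind=False

Suppose ice = True.
(cool) alone gives cool = True.
(¬left) alone gives left = False.
(warm) alone gives warm = True.
(red) alone gives red = True.
(¬wind) alone gives wind = False.
This assignment satisfies each clause.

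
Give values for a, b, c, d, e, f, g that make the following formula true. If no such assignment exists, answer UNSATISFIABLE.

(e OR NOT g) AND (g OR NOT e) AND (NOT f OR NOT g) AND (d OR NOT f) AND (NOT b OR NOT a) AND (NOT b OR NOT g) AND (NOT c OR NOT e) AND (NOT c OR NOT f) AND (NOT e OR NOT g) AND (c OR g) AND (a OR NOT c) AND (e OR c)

Case e = false:
The clause (NOT g) is unit, so g = false.
The clause (c) is unit, so c = true.
The clause (NOT f) is unit, so f = false.
The clause (a) is unit, so a = true.
The clause (NOT b) is unit, so b = false.
No clause remains; d is free.

a=true, b=false, c=true, d=true, e=false, f=false, g=false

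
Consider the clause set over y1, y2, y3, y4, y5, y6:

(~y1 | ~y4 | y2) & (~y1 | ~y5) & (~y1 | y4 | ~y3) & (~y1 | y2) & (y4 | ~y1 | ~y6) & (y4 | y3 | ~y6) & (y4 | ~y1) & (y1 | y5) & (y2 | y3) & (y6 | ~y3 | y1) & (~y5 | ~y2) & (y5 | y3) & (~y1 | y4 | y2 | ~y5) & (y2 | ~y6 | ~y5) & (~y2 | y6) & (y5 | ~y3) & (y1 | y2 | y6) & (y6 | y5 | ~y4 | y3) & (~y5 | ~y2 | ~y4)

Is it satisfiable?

Branch on y1: set y1 = 0.
From the singleton clause (y5), y5 = 1.
From the singleton clause (~y2), y2 = 0.
From the singleton clause (y3), y3 = 1.
From the singleton clause (y6), y6 = 1.
Now (~y6) is unsatisfied and unit — conflict.
So y1 must be the other value — set y1 = 1.
From the singleton clause (~y5), y5 = 0.
From the singleton clause (y2), y2 = 1.
From the singleton clause (y4), y4 = 1.
From the singleton clause (y3), y3 = 1.
Now (~y3) is unsatisfied and unit — conflict.
Neither y1 = 1 nor y1 = 0 works.
No assignment satisfies every clause.

No, unsatisfiable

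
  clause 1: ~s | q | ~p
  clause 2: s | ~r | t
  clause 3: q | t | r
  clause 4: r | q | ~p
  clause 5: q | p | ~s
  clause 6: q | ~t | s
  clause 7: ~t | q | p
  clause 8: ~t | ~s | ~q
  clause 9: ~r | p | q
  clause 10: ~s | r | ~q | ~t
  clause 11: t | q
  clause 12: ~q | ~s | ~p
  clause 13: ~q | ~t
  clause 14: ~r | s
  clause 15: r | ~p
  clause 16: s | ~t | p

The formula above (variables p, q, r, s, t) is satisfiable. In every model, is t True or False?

False

Suppose t = 1.
From the singleton clause (~q), q = 0.
From the singleton clause (s), s = 1.
From the singleton clause (~p), p = 0.
That conflicts with the unit clause (p).
So every satisfying assignment has t = False.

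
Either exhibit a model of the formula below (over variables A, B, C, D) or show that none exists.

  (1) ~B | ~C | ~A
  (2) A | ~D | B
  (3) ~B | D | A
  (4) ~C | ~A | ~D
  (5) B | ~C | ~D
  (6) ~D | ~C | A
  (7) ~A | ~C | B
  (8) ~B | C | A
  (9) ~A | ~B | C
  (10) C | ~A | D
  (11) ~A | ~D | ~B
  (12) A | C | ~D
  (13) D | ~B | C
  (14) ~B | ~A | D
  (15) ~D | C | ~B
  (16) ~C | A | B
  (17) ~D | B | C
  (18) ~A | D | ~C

Try B = 0.
Try A = 0.
The clause (~D) is unit, so D = 0.
The clause (~C) is unit, so C = 0.
This assignment satisfies each clause.

A ↦ 0; B ↦ 0; C ↦ 0; D ↦ 0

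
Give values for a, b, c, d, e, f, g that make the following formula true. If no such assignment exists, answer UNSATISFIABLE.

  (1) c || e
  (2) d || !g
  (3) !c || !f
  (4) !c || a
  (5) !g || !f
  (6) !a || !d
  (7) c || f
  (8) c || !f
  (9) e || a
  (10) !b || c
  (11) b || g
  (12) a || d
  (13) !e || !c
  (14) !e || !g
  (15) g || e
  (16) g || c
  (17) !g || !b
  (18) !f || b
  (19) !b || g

UNSATISFIABLE

Branch on c: set c = true.
(!f) alone gives f = false.
(a) alone gives a = true.
(!d) alone gives d = false.
(!g) alone gives g = false.
(b) alone gives b = true.
Now (!b) is unsatisfied and unit — conflict.
Backtrack on c: now try c = false.
(e) alone gives e = true.
(f) alone gives f = true.
Now (!f) is unsatisfied and unit — conflict.
Neither c = true nor c = false works.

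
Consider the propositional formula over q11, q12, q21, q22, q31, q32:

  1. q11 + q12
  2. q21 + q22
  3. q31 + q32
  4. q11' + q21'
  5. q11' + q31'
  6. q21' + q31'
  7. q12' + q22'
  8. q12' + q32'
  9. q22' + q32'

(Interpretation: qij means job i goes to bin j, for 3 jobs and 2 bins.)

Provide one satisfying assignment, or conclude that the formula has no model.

UNSATISFIABLE

Suppose q11 = 1.
Unit clause (q21') forces q21 = 0.
Unit clause (q22) forces q22 = 1.
Unit clause (q31') forces q31 = 0.
Unit clause (q32) forces q32 = 1.
Now (q32') is unsatisfied and unit — conflict.
That branch fails; take q11 = 0 instead.
Unit clause (q12) forces q12 = 1.
Unit clause (q22') forces q22 = 0.
Unit clause (q21) forces q21 = 1.
Unit clause (q31') forces q31 = 0.
Unit clause (q32) forces q32 = 1.
Now (q32') is unsatisfied and unit — conflict.
Neither q11 = 1 nor q11 = 0 works.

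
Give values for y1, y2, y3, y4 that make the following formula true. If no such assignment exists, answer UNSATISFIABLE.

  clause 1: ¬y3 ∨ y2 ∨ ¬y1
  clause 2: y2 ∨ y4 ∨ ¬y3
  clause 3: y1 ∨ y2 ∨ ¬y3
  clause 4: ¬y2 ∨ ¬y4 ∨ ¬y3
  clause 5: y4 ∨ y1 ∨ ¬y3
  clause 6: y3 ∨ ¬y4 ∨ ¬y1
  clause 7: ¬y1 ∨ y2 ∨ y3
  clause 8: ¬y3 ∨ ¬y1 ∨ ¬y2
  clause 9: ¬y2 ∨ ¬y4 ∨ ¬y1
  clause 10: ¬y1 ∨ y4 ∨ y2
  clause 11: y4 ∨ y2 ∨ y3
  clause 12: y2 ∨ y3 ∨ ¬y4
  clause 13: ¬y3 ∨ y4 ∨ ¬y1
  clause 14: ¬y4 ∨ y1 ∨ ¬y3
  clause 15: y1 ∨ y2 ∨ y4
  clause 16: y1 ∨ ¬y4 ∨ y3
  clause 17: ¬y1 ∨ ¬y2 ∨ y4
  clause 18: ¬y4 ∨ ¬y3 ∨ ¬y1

Suppose y3 = False.
Suppose y4 = False.
The clause (y2) is unit, so y2 = True.
The clause (¬y1) is unit, so y1 = False.
This assignment satisfies each clause.

y1: False, y2: True, y3: False, y4: False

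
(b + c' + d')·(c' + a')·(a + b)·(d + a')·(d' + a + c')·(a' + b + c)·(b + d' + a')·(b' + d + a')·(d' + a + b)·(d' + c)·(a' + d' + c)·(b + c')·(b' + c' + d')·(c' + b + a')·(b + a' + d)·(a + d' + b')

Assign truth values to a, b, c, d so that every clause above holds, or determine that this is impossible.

Try c = 1.
Unit clause (a') forces a = 0.
Unit clause (b) forces b = 1.
Unit clause (d') forces d = 0.
All clauses are satisfied.

a ↦ 0, b ↦ 1, c ↦ 1, d ↦ 0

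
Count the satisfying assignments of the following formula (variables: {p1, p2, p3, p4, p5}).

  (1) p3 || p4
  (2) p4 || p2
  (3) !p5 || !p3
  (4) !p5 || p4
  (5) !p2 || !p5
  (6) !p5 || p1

11

There are 2^5 = 32 truth assignments over (p1, p2, p3, p4, p5).
Split on p4. With p4 = true, the clauses containing p4 are satisfied and !p4 drops from the rest; 9 of the 2^4 = 16 assignments to the other variables satisfy what remains.
With p4 = false, by the same count on the reduced clause set, 2 assignments work.
(One model: p1=F, p2=F, p3=F, p4=T, p5=F.)
Total: 9 + 2 = 11.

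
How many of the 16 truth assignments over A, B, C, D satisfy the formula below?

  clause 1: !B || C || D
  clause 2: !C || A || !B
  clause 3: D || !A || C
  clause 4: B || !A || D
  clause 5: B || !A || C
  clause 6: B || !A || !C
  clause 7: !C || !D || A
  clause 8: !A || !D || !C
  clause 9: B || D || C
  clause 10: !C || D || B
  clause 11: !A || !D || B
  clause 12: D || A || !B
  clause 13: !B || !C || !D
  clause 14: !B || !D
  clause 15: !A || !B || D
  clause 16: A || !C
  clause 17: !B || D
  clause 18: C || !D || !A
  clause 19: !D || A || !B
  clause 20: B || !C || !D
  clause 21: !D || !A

There are 2^4 = 16 truth assignments over (A, B, C, D).
Split on A. With A = true, the clauses containing A are satisfied and !A drops from the rest; 0 of the 2^3 = 8 assignments to the other variables satisfy what remains.
With A = false, by the same count on the reduced clause set, 1 assignment works.
(One model: A=F, B=F, C=F, D=T.)
Total: 0 + 1 = 1.

1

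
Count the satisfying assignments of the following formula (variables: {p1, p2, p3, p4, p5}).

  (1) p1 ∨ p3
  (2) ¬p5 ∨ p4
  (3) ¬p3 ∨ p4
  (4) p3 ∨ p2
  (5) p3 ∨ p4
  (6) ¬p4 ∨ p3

8

There are 2^5 = 32 truth assignments over (p1, p2, p3, p4, p5).
Split on p1. With p1 = True, the clauses containing p1 are satisfied and ¬p1 drops from the rest; 4 of the 2^4 = 16 assignments to the other variables satisfy what remains.
With p1 = False, by the same count on the reduced clause set, 4 assignments work.
Total: 4 + 4 = 8.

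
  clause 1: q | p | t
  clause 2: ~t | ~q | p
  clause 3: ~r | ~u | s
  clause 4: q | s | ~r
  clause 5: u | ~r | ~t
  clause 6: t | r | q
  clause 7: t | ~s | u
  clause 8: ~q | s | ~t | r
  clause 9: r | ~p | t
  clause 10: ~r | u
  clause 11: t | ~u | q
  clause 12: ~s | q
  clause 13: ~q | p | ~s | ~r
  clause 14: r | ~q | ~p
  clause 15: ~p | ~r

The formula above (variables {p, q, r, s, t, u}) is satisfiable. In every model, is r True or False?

Suppose r = 1.
Unit clause (u) forces u = 1.
Unit clause (s) forces s = 1.
Unit clause (q) forces q = 1.
Unit clause (p) forces p = 1.
That conflicts with the unit clause (~p).
So every satisfying assignment has r = False.

False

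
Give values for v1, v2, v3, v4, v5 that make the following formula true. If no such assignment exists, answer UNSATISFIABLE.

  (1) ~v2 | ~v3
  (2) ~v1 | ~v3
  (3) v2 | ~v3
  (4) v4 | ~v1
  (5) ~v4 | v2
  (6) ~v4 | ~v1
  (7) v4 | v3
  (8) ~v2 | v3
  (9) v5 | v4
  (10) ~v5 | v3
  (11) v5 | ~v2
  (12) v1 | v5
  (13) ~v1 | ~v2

Case v2 = 0:
(~v3) alone gives v3 = 0.
(~v4) alone gives v4 = 0.
That conflicts with the unit clause (v4).
Undo v2 and try v2 = 1.
(~v3) alone gives v3 = 0.
That conflicts with the unit clause (v3).
Either choice for v2 ends in contradiction.

UNSATISFIABLE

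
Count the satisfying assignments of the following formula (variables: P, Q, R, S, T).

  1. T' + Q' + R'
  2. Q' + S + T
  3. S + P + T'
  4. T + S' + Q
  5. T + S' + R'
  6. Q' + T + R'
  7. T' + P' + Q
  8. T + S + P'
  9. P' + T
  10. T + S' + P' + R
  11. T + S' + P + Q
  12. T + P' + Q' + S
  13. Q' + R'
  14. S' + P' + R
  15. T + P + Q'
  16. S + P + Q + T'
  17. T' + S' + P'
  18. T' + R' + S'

5

There are 2^5 = 32 truth assignments over (P, Q, R, S, T).
Split on R. With R = 1, the clauses containing R are satisfied and R' drops from the rest; 1 of the 2^4 = 16 assignments to the other variables satisfy what remains.
With R = 0, by the same count on the reduced clause set, 4 assignments work.
Total: 1 + 4 = 5.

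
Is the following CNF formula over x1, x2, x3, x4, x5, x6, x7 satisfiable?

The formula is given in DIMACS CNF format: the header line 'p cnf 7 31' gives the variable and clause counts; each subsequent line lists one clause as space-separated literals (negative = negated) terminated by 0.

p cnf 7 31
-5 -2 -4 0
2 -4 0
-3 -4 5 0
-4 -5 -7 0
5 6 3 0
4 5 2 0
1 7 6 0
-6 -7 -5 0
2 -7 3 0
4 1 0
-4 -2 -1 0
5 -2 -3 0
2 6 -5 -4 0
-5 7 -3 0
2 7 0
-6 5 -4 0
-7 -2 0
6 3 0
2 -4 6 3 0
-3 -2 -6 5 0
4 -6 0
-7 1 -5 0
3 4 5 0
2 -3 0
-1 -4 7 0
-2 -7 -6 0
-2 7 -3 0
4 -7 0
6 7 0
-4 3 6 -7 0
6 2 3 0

Branch on x2: set x2 = True.
From the singleton clause (¬x7), x7 = False.
From the singleton clause (¬x3), x3 = False.
From the singleton clause (x6), x6 = True.
From the singleton clause (x4), x4 = True.
From the singleton clause (¬x5), x5 = False.
But (x5) is also a unit clause — contradiction.
Backtrack on x2: now try x2 = False.
From the singleton clause (¬x4), x4 = False.
From the singleton clause (x5), x5 = True.
From the singleton clause (x1), x1 = True.
From the singleton clause (x7), x7 = True.
But (¬x7) is also a unit clause — contradiction.
Both values of x2 lead to a conflict.
No assignment satisfies every clause.

Unsatisfiable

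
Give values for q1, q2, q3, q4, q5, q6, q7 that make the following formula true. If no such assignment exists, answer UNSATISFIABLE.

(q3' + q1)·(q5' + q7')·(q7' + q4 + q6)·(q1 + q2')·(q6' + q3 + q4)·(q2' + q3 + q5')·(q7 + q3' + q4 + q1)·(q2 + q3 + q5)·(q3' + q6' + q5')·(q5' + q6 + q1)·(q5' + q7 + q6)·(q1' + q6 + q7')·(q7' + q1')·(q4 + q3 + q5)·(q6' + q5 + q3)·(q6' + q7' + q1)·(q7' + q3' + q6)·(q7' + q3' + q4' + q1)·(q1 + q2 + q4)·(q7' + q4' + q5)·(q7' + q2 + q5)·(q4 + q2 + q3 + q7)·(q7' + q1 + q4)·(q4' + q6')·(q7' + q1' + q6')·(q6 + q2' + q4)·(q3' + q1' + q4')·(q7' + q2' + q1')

q1: 1, q2: 1, q3: 0, q4: 1, q5: 0, q6: 0, q7: 0

Try q3 = 0.
Try q5 = 0.
From the singleton clause (q2), q2 = 1.
From the singleton clause (q1), q1 = 1.
From the singleton clause (q7'), q7 = 0.
From the singleton clause (q4), q4 = 1.
From the singleton clause (q6'), q6 = 0.
All clauses are satisfied.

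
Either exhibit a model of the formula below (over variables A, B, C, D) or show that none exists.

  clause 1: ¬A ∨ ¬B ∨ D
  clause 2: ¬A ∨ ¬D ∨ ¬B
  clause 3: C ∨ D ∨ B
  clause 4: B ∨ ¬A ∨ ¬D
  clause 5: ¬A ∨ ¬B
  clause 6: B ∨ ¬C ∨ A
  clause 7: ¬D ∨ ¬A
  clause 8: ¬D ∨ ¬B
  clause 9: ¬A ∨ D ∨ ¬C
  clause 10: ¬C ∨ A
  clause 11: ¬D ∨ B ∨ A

A=False,  B=True,  C=False,  D=False

Suppose A = False.
(¬C) alone gives C = False.
Suppose D = False.
(B) alone gives B = True.
All clauses are satisfied.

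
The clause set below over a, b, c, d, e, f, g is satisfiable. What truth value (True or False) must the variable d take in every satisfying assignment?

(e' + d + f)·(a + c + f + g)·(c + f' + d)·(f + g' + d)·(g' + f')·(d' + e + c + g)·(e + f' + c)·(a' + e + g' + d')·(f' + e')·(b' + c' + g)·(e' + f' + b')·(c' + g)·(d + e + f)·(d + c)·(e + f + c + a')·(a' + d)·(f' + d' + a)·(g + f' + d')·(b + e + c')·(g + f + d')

True

Suppose d = 0.
Unit clause (c) forces c = 1.
Unit clause (g) forces g = 1.
Unit clause (f) forces f = 1.
But (f') is also a unit clause — contradiction.
So every satisfying assignment has d = True.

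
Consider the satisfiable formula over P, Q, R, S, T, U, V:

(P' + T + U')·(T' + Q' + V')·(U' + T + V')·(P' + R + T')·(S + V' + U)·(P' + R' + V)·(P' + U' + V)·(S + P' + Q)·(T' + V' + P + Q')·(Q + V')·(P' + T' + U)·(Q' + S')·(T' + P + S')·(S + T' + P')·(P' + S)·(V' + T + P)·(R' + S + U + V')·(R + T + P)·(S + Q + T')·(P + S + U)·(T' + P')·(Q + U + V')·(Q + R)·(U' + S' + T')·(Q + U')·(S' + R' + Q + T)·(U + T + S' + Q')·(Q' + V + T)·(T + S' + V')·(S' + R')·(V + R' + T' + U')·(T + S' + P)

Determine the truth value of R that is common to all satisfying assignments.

False

Suppose R = 1.
(S') alone gives S = 0.
(P') alone gives P = 0.
(U) alone gives U = 1.
(Q) alone gives Q = 1.
Suppose T = 0.
(V') alone gives V = 0.
But (V) is also a unit clause — contradiction.
Undo T and try T = 1.
(V') alone gives V = 0.
But (V) is also a unit clause — contradiction.
Either choice for T ends in contradiction.
So every satisfying assignment has R = False.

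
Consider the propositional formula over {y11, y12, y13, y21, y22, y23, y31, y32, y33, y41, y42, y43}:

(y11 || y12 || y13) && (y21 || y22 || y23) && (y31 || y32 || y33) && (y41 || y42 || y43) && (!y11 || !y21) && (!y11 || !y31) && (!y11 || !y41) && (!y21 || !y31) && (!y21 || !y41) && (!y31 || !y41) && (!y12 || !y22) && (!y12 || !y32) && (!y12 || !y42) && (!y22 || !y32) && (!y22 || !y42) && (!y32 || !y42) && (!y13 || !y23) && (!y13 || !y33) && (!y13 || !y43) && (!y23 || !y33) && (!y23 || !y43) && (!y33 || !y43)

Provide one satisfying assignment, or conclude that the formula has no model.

Branch on y11: set y11 = false.
Branch on y12: set y12 = true.
The clause (!y22) is unit, so y22 = false.
The clause (!y32) is unit, so y32 = false.
The clause (!y42) is unit, so y42 = false.
Branch on y21: set y21 = true.
The clause (!y31) is unit, so y31 = false.
The clause (y33) is unit, so y33 = true.
The clause (!y41) is unit, so y41 = false.
The clause (y43) is unit, so y43 = true.
That conflicts with the unit clause (!y43).
Backtrack on y21: now try y21 = false.
The clause (y23) is unit, so y23 = true.
The clause (!y13) is unit, so y13 = false.
The clause (!y33) is unit, so y33 = false.
The clause (y31) is unit, so y31 = true.
The clause (!y41) is unit, so y41 = false.
The clause (y43) is unit, so y43 = true.
That conflicts with the unit clause (!y43).
Neither y21 = true nor y21 = false works.
Backtrack on y12: now try y12 = false.
The clause (y13) is unit, so y13 = true.
The clause (!y23) is unit, so y23 = false.
The clause (!y33) is unit, so y33 = false.
The clause (!y43) is unit, so y43 = false.
Branch on y21: set y21 = true.
The clause (!y31) is unit, so y31 = false.
The clause (y32) is unit, so y32 = true.
The clause (!y41) is unit, so y41 = false.
The clause (y42) is unit, so y42 = true.
That conflicts with the unit clause (!y42).
Backtrack on y21: now try y21 = false.
The clause (y22) is unit, so y22 = true.
The clause (!y32) is unit, so y32 = false.
The clause (y31) is unit, so y31 = true.
The clause (!y41) is unit, so y41 = false.
The clause (y42) is unit, so y42 = true.
That conflicts with the unit clause (!y42).
Neither y21 = true nor y21 = false works.
Neither y12 = true nor y12 = false works.
Backtrack on y11: now try y11 = true.
The clause (!y21) is unit, so y21 = false.
The clause (!y31) is unit, so y31 = false.
The clause (!y41) is unit, so y41 = false.
Branch on y22: set y22 = true.
The clause (!y12) is unit, so y12 = false.
The clause (!y32) is unit, so y32 = false.
The clause (y33) is unit, so y33 = true.
The clause (!y42) is unit, so y42 = false.
The clause (y43) is unit, so y43 = true.
That conflicts with the unit clause (!y43).
Backtrack on y22: now try y22 = false.
The clause (y23) is unit, so y23 = true.
The clause (!y13) is unit, so y13 = false.
The clause (!y33) is unit, so y33 = false.
The clause (y32) is unit, so y32 = true.
The clause (!y12) is unit, so y12 = false.
The clause (!y42) is unit, so y42 = false.
The clause (y43) is unit, so y43 = true.
That conflicts with the unit clause (!y43).
Neither y22 = true nor y22 = false works.
Neither y11 = true nor y11 = false works.

UNSATISFIABLE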